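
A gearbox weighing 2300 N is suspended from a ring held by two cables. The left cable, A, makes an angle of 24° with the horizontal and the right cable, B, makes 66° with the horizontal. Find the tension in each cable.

ΣF_x = 0: −T_A·cos24° + T_B·cos66° = 0 → T_B = 2.24604·T_A.
ΣF_y = 0: T_A·sin24° + T_B·sin66° = 2300.
Substitute: T_A·(0.406737 + 2.24604·0.913545) = 2300 → T_A = 935.493 ≈ 935.5 N.
Then T_B = 2.24604 × 935.493 = 2101 N.

T_A = 935.5 N, T_B = 2101 N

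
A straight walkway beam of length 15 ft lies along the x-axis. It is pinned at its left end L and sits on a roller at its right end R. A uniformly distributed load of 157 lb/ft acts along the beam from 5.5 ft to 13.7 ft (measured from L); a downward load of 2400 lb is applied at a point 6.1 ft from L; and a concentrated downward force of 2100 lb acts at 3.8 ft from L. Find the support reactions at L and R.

L_x = 0, L_y = 3455 lb, R_y = 2332 lb

Resultant of the distributed load: 157 × 8.2 = 1287.4 lb at 9.6 ft from L.
Moments about L: R_y·15 − (157·8.2)·9.6 − 2400·6.1 − 2100·3.8 = 0 → R_y = 34979.04/15 = 2331.94 ≈ 2332 lb.
ΣF_y = 0: L_y + 2331.94 − 157·8.2 − 2400 − 2100 = 0 → L_y = 3455 lb.
ΣF_x = 0: no horizontal applied forces, so L_x = 0.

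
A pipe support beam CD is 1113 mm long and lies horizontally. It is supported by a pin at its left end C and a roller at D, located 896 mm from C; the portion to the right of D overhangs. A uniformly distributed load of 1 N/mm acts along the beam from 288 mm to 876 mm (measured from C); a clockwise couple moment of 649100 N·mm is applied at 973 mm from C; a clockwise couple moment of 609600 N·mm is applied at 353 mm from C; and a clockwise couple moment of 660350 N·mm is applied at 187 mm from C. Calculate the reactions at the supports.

Resultant of the distributed load: 1 × 588 = 588 N at 582 mm from C.
Taking moments about C: D_y·896 − (1·588)·582 − 649100 − 609600 − 660350 = 0 → D_y = 2261266/896 = 2523.73 ≈ 2524 N.
ΣF_y = 0: C_y + 2523.73 − 1·588 = 0 → C_y = -1936 N.
ΣF_x = 0: no horizontal applied forces, so C_x = 0.

C_x = 0, C_y = -1936 N, D_y = 2524 N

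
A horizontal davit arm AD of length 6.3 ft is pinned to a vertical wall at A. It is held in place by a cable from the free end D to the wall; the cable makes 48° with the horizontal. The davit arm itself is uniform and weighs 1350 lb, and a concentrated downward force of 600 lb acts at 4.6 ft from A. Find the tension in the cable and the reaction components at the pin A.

ΣM about A: T·sin48°·6.3 − 1350·3.15 − 600·4.6 = 0 → T = 7012.5/(6.3·0.743145) = 1497.82 ≈ 1498 lb.
ΣF_x = 0: A_x − T·cos48° = 0 → A_x = 1497.82 × 0.669131 = 1002 lb.
ΣF_y = 0: A_y + T·sin48° − 1350 − 600 = 0 → A_y = 1950 − 1497.82 × 0.743145 = 836.9 lb.

T = 1498 lb, A_x = 1002 lb, A_y = 836.9 lb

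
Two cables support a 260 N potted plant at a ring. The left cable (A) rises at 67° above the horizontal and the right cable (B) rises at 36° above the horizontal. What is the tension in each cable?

ΣF_x = 0: −T_A·cos67° + T_B·cos36° = 0 → T_B = 0.48297·T_A.
ΣF_y = 0: T_A·sin67° + T_B·sin36° = 260.
Substitute: T_A·(0.920505 + 0.48297·0.587785) = 260 → T_A = 215.877 ≈ 215.9 N.
Then T_B = 0.48297 × 215.877 = 104.3 N.

T_A = 215.9 N, T_B = 104.3 N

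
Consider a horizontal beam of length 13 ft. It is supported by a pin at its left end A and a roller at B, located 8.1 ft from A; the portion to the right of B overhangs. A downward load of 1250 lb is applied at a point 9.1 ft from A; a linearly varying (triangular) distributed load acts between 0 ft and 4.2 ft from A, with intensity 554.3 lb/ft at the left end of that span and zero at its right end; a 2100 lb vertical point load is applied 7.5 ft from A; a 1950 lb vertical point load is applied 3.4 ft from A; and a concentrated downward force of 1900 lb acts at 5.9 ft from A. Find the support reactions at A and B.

A_x = 0, A_y = 2612 lb, B_y = 5752 lb

Resultant of the triangular load: ½ × 554.3 × 4.2 = 1164.03 lb, acting at 1.4 ft from A (one-third of the span from the peak).
Taking moments about A: B_y·8.1 − 1250·9.1 − (½·554.3·4.2)·1.4 − 2100·7.5 − 1950·3.4 − 1900·5.9 = 0 → B_y = 46594.642/8.1 = 5752.42 ≈ 5752 lb.
ΣF_y = 0: A_y + 5752.42 − 1250 − ½·554.3·4.2 − 2100 − 1950 − 1900 = 0 → A_y = 2612 lb.
ΣF_x = 0: no horizontal applied forces, so A_x = 0.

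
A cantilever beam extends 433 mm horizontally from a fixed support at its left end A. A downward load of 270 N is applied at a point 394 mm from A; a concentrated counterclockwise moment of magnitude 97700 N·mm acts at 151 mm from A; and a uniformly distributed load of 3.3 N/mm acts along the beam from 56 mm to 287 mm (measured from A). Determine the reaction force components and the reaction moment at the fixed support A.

Resultant of the distributed load: 3.3 × 231 = 762.3 N at 171.5 mm from A.
ΣF_x = 0: A_x = 0.
ΣF_y = 0: A_y − 270 − 3.3·231 = 0 → A_y = 1032 N.
ΣM about A: M_A − 270·394 + 97700 − (3.3·231)·171.5 = 0 → M_A = 139400 N·mm.

A_x = 0, A_y = 1032 N, M_A = 139400 N·mm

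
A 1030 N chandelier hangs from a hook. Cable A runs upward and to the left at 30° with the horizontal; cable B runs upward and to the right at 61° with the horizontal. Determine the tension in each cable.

ΣF_x = 0: −T_A·cos30° + T_B·cos61° = 0 → T_B = 1.78632·T_A.
ΣF_y = 0: T_A·sin30° + T_B·sin61° = 1030.
Substitute: T_A·(0.5 + 1.78632·0.87462) = 1030 → T_A = 499.43 ≈ 499.4 N.
Then T_B = 1.78632 × 499.43 = 892.1 N.

T_A = 499.4 N, T_B = 892.1 N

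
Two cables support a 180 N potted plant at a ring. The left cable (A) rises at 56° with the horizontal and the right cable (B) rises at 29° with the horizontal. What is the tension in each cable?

T_A = 158.0 N, T_B = 101.0 N

ΣF_x = 0: −T_A·cos56° + T_B·cos29° = 0 → T_B = 0.639355·T_A.
ΣF_y = 0: T_A·sin56° + T_B·sin29° = 180.
Substitute: T_A·(0.829038 + 0.639355·0.48481) = 180 → T_A = 158.033 ≈ 158.0 N.
Then T_B = 0.639355 × 158.033 = 101.0 N.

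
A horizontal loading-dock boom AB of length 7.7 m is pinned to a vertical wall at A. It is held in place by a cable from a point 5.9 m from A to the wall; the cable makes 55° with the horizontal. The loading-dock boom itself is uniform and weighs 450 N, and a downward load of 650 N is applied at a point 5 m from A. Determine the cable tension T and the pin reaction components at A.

ΣM about A: T·sin55°·5.9 − 450·3.85 − 650·5 = 0 → T = 4982.5/(5.9·0.819152) = 1030.93 ≈ 1031 N.
ΣF_x = 0: A_x − T·cos55° = 0 → A_x = 1030.93 × 0.573576 = 591.3 N.
ΣF_y = 0: A_y + T·sin55° − 450 − 650 = 0 → A_y = 1100 − 1030.93 × 0.819152 = 255.5 N.

T = 1031 N, A_x = 591.3 N, A_y = 255.5 N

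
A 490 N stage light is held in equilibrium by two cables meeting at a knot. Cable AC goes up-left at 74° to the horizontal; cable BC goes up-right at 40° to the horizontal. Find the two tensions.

T_AC = 410.9 N, T_BC = 147.8 N

ΣF_x = 0: −T_AC·cos74° + T_BC·cos40° = 0 → T_BC = 0.359819·T_AC.
ΣF_y = 0: T_AC·sin74° + T_BC·sin40° = 490.
Substitute: T_AC·(0.961262 + 0.359819·0.642788) = 490 → T_AC = 410.884 ≈ 410.9 N.
Then T_BC = 0.359819 × 410.884 = 147.8 N.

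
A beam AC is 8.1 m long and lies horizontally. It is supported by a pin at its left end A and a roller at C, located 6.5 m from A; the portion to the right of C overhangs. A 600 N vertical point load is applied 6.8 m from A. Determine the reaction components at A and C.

Moments about A: C_y·6.5 − 600·6.8 = 0 → C_y = 4080/6.5 = 627.692 ≈ 627.7 N.
ΣF_y = 0: A_y + 627.692 − 600 = 0 → A_y = -27.69 N.
ΣF_x = 0: no horizontal applied forces, so A_x = 0.

A_x = 0, A_y = -27.69 N, C_y = 627.7 N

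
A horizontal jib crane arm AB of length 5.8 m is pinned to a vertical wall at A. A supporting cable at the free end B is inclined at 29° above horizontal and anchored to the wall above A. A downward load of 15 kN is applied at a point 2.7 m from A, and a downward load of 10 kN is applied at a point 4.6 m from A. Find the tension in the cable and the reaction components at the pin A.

T = 30.76 kN, A_x = 26.91 kN, A_y = 10.09 kN

ΣM about A: T·sin29°·5.8 − 15·2.7 − 10·4.6 = 0 → T = 86.5/(5.8·0.48481) = 30.7621 ≈ 30.76 kN.
ΣF_x = 0: A_x − T·cos29° = 0 → A_x = 30.7621 × 0.87462 = 26.91 kN.
ΣF_y = 0: A_y + T·sin29° − 15 − 10 = 0 → A_y = 25 − 30.7621 × 0.48481 = 10.09 kN.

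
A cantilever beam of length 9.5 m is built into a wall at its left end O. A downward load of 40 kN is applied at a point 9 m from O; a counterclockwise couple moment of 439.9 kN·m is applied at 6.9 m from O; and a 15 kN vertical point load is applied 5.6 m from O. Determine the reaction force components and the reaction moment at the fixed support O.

O_x = 0, O_y = 55.00 kN, M_O = 4.100 kN·m

ΣF_x = 0: O_x = 0.
ΣF_y = 0: O_y − 40 − 15 = 0 → O_y = 55.00 kN.
ΣM about O: M_O − 40·9 + 439.9 − 15·5.6 = 0 → M_O = 4.100 kN·m.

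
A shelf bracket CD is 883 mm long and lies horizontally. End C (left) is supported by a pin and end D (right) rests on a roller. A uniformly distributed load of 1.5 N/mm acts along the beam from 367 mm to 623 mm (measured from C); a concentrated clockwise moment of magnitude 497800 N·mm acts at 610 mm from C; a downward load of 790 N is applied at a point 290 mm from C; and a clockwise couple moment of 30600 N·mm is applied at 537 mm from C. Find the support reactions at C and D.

C_x = 0, C_y = 100.9 N, D_y = 1073 N

Resultant of the distributed load: 1.5 × 256 = 384 N at 495 mm from C.
Taking moments about C: D_y·883 − (1.5·256)·495 − 497800 − 790·290 − 30600 = 0 → D_y = 947580/883 = 1073.14 ≈ 1073 N.
ΣF_y = 0: C_y + 1073.14 − 1.5·256 − 790 = 0 → C_y = 100.9 N.
ΣF_x = 0: no horizontal applied forces, so C_x = 0.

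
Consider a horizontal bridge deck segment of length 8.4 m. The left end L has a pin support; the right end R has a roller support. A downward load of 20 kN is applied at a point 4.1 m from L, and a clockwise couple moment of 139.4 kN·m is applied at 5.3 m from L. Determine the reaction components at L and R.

L_x = 0, L_y = -6.357 kN, R_y = 26.36 kN

ΣM about L: R_y·8.4 − 20·4.1 − 139.4 = 0 → R_y = 221.4/8.4 = 26.3571 ≈ 26.36 kN.
ΣF_y = 0: L_y + 26.3571 − 20 = 0 → L_y = -6.357 kN.
ΣF_x = 0: no horizontal applied forces, so L_x = 0.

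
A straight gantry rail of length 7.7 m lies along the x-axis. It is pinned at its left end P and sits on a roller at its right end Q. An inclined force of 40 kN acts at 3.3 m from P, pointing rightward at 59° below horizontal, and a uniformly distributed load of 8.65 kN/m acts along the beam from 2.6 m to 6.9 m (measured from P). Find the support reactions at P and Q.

P_x = -20.60 kN, P_y = 33.84 kN, Q_y = 37.64 kN

Resultant of the distributed load: 8.65 × 4.3 = 37.195 kN at 4.75 m from P.
Moments about P: Q_y·7.7 − 40·sin59°·3.3 − (8.65·4.3)·4.75 = 0 → Q_y = 289.822/7.7 = 37.6392 ≈ 37.64 kN.
ΣF_y = 0: P_y + 37.6392 − 40·sin59° − 8.65·4.3 = 0 → P_y = 33.84 kN.
ΣF_x = 0: P_x + 40·cos59° = 0 → P_x = -20.60 kN.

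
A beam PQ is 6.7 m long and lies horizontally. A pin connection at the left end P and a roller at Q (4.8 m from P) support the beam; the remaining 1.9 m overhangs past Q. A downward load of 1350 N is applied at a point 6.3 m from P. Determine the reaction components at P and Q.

ΣM about P: Q_y·4.8 − 1350·6.3 = 0 → Q_y = 8505/4.8 = 1771.88 ≈ 1772 N.
ΣF_y = 0: P_y + 1771.88 − 1350 = 0 → P_y = -421.9 N.
ΣF_x = 0: no horizontal applied forces, so P_x = 0.

P_x = 0, P_y = -421.9 N, Q_y = 1772 N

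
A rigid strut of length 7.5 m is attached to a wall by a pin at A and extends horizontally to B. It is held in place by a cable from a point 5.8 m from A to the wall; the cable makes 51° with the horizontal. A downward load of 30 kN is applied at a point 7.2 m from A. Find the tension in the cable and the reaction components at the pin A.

ΣM about A: T·sin51°·5.8 − 30·7.2 = 0 → T = 216/(5.8·0.777146) = 47.9207 ≈ 47.92 kN.
ΣF_x = 0: A_x − T·cos51° = 0 → A_x = 47.9207 × 0.62932 = 30.16 kN.
ΣF_y = 0: A_y + T·sin51° − 30 = 0 → A_y = 30 − 47.9207 × 0.777146 = -7.241 kN.

T = 47.92 kN, A_x = 30.16 kN, A_y = -7.241 kN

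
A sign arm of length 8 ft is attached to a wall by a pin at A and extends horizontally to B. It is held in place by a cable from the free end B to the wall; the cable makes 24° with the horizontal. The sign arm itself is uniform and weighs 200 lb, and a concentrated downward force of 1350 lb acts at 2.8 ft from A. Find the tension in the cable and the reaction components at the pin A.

T = 1408 lb, A_x = 1286 lb, A_y = 977.5 lb

ΣM about A: T·sin24°·8 − 200·4 − 1350·2.8 = 0 → T = 4580/(8·0.406737) = 1407.54 ≈ 1408 lb.
ΣF_x = 0: A_x − T·cos24° = 0 → A_x = 1407.54 × 0.913545 = 1286 lb.
ΣF_y = 0: A_y + T·sin24° − 200 − 1350 = 0 → A_y = 1550 − 1407.54 × 0.406737 = 977.5 lb.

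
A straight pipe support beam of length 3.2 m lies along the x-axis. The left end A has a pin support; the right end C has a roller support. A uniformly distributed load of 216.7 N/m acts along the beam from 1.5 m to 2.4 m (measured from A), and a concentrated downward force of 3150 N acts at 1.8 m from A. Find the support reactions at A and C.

Resultant of the distributed load: 216.7 × 0.9 = 195.03 N at 1.95 m from A.
Taking moments about A: C_y·3.2 − (216.7·0.9)·1.95 − 3150·1.8 = 0 → C_y = 6050.3085/3.2 = 1890.72 ≈ 1891 N.
ΣF_y = 0: A_y + 1890.72 − 216.7·0.9 − 3150 = 0 → A_y = 1454 N.
ΣF_x = 0: no horizontal applied forces, so A_x = 0.

A_x = 0, A_y = 1454 N, C_y = 1891 N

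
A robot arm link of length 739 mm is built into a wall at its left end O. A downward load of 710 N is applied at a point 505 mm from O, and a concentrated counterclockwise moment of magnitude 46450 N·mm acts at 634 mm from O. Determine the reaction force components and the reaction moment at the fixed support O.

ΣF_x = 0: O_x = 0.
ΣF_y = 0: O_y − 710 = 0 → O_y = 710.0 N.
ΣM about O: M_O − 710·505 + 46450 = 0 → M_O = 312100 N·mm.

O_x = 0, O_y = 710.0 N, M_O = 312100 N·mm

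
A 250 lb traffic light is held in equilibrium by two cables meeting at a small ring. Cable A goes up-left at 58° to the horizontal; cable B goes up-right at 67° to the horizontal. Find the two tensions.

ΣF_x = 0: −T_A·cos58° + T_B·cos67° = 0 → T_B = 1.35622·T_A.
ΣF_y = 0: T_A·sin58° + T_B·sin67° = 250.
Substitute: T_A·(0.848048 + 1.35622·0.920505) = 250 → T_A = 119.249 ≈ 119.2 lb.
Then T_B = 1.35622 × 119.249 = 161.7 lb.

T_A = 119.2 lb, T_B = 161.7 lb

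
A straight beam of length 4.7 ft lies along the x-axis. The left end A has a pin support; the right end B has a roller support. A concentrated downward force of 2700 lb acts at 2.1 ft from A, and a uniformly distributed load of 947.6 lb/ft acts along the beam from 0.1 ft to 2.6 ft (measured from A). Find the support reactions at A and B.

Resultant of the distributed load: 947.6 × 2.5 = 2369 lb at 1.35 ft from A.
Moments about A: B_y·4.7 − 2700·2.1 − (947.6·2.5)·1.35 = 0 → B_y = 8868.15/4.7 = 1886.84 ≈ 1887 lb.
ΣF_y = 0: A_y + 1886.84 − 2700 − 947.6·2.5 = 0 → A_y = 3182 lb.
ΣF_x = 0: no horizontal applied forces, so A_x = 0.

A_x = 0, A_y = 3182 lb, B_y = 1887 lb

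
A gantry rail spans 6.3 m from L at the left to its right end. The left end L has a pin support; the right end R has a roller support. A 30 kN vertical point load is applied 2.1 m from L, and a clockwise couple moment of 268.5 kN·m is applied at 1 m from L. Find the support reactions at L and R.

Taking moments about L: R_y·6.3 − 30·2.1 − 268.5 = 0 → R_y = 331.5/6.3 = 52.619 ≈ 52.62 kN.
ΣF_y = 0: L_y + 52.619 − 30 = 0 → L_y = -22.62 kN.
ΣF_x = 0: no horizontal applied forces, so L_x = 0.

L_x = 0, L_y = -22.62 kN, R_y = 52.62 kN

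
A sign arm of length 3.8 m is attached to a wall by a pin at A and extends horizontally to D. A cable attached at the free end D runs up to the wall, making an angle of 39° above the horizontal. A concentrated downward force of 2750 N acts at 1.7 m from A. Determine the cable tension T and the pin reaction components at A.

T = 1955 N, A_x = 1519 N, A_y = 1520 N

ΣM about A: T·sin39°·3.8 − 2750·1.7 = 0 → T = 4675/(3.8·0.62932) = 1954.91 ≈ 1955 N.
ΣF_x = 0: A_x − T·cos39° = 0 → A_x = 1954.91 × 0.777146 = 1519 N.
ΣF_y = 0: A_y + T·sin39° − 2750 = 0 → A_y = 2750 − 1954.91 × 0.62932 = 1520 N.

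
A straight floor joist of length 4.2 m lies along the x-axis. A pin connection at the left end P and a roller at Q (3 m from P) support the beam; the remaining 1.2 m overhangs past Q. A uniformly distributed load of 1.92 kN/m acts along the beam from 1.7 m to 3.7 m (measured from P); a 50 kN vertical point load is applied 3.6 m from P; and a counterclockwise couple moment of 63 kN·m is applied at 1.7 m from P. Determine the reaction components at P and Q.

Resultant of the distributed load: 1.92 × 2 = 3.84 kN at 2.7 m from P.
Moments about P: Q_y·3 − (1.92·2)·2.7 − 50·3.6 + 63 = 0 → Q_y = 127.368/3 = 42.456 ≈ 42.46 kN.
ΣF_y = 0: P_y + 42.456 − 1.92·2 − 50 = 0 → P_y = 11.38 kN.
ΣF_x = 0: no horizontal applied forces, so P_x = 0.

P_x = 0, P_y = 11.38 kN, Q_y = 42.46 kN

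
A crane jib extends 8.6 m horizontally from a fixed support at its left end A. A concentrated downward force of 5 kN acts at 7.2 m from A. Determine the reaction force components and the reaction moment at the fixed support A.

ΣF_x = 0: A_x = 0.
ΣF_y = 0: A_y − 5 = 0 → A_y = 5.000 kN.
ΣM about A: M_A − 5·7.2 = 0 → M_A = 36.00 kN·m.

A_x = 0, A_y = 5.000 kN, M_A = 36.00 kN·m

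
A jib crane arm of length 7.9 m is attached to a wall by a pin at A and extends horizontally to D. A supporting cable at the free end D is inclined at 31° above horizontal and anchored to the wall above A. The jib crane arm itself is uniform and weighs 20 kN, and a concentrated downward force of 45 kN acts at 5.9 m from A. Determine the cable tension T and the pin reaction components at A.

ΣM about A: T·sin31°·7.9 − 20·3.95 − 45·5.9 = 0 → T = 344.5/(7.9·0.515038) = 84.6687 ≈ 84.67 kN.
ΣF_x = 0: A_x − T·cos31° = 0 → A_x = 84.6687 × 0.857167 = 72.58 kN.
ΣF_y = 0: A_y + T·sin31° − 20 − 45 = 0 → A_y = 65 − 84.6687 × 0.515038 = 21.39 kN.

T = 84.67 kN, A_x = 72.58 kN, A_y = 21.39 kN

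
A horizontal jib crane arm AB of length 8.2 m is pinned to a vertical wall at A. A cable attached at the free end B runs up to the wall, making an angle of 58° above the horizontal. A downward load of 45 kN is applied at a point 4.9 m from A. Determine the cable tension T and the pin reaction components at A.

T = 31.71 kN, A_x = 16.80 kN, A_y = 18.11 kN

ΣM about A: T·sin58°·8.2 − 45·4.9 = 0 → T = 220.5/(8.2·0.848048) = 31.7084 ≈ 31.71 kN.
ΣF_x = 0: A_x − T·cos58° = 0 → A_x = 31.7084 × 0.529919 = 16.80 kN.
ΣF_y = 0: A_y + T·sin58° − 45 = 0 → A_y = 45 − 31.7084 × 0.848048 = 18.11 kN.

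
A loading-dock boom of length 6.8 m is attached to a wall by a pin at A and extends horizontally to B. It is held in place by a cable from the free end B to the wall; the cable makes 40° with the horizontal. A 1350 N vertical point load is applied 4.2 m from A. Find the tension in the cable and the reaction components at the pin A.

T = 1297 N, A_x = 993.7 N, A_y = 516.2 N

ΣM about A: T·sin40°·6.8 − 1350·4.2 = 0 → T = 5670/(6.8·0.642788) = 1297.2 ≈ 1297 N.
ΣF_x = 0: A_x − T·cos40° = 0 → A_x = 1297.2 × 0.766044 = 993.7 N.
ΣF_y = 0: A_y + T·sin40° − 1350 = 0 → A_y = 1350 − 1297.2 × 0.642788 = 516.2 N.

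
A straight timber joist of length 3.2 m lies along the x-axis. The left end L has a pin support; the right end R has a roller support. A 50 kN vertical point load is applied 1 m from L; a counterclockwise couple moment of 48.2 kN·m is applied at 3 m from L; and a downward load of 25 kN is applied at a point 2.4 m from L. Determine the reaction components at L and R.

Taking moments about L: R_y·3.2 − 50·1 + 48.2 − 25·2.4 = 0 → R_y = 61.8/3.2 = 19.3125 ≈ 19.31 kN.
ΣF_y = 0: L_y + 19.3125 − 50 − 25 = 0 → L_y = 55.69 kN.
ΣF_x = 0: no horizontal applied forces, so L_x = 0.

L_x = 0, L_y = 55.69 kN, R_y = 19.31 kN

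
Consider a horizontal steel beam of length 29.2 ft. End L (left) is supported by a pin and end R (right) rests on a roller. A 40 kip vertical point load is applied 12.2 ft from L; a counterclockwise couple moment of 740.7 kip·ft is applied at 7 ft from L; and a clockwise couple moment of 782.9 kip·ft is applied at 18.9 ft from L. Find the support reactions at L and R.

Moments about L: R_y·29.2 − 40·12.2 + 740.7 − 782.9 = 0 → R_y = 530.2/29.2 = 18.1575 ≈ 18.16 kip.
ΣF_y = 0: L_y + 18.1575 − 40 = 0 → L_y = 21.84 kip.
ΣF_x = 0: no horizontal applied forces, so L_x = 0.

L_x = 0, L_y = 21.84 kip, R_y = 18.16 kip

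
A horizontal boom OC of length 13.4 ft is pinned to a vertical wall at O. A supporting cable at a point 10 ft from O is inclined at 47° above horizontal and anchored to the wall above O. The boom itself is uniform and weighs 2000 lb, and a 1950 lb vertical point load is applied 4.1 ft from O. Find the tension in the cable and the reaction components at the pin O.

T = 2925 lb, O_x = 1995 lb, O_y = 1810 lb

ΣM about O: T·sin47°·10 − 2000·6.7 − 1950·4.1 = 0 → T = 21395/(10·0.731354) = 2925.4 ≈ 2925 lb.
ΣF_x = 0: O_x − T·cos47° = 0 → O_x = 2925.4 × 0.681998 = 1995 lb.
ΣF_y = 0: O_y + T·sin47° − 2000 − 1950 = 0 → O_y = 3950 − 2925.4 × 0.731354 = 1810 lb.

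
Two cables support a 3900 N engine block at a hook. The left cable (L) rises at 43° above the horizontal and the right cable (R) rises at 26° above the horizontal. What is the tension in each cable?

T_L = 3755 N, T_R = 3055 N

ΣF_x = 0: −T_L·cos43° + T_R·cos26° = 0 → T_R = 0.813706·T_L.
ΣF_y = 0: T_L·sin43° + T_R·sin26° = 3900.
Substitute: T_L·(0.681998 + 0.813706·0.438371) = 3900 → T_L = 3754.68 ≈ 3755 N.
Then T_R = 0.813706 × 3754.68 = 3055 N.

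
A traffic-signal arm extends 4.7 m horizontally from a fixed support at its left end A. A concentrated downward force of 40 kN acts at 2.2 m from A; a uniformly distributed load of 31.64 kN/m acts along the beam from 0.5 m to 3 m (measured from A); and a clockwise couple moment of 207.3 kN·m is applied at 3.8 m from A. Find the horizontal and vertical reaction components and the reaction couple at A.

A_x = 0, A_y = 119.1 kN, M_A = 433.7 kN·m

Resultant of the distributed load: 31.64 × 2.5 = 79.1 kN at 1.75 m from A.
ΣF_x = 0: A_x = 0.
ΣF_y = 0: A_y − 40 − 31.64·2.5 = 0 → A_y = 119.1 kN.
ΣM about A: M_A − 40·2.2 − (31.64·2.5)·1.75 − 207.3 = 0 → M_A = 433.7 kN·m.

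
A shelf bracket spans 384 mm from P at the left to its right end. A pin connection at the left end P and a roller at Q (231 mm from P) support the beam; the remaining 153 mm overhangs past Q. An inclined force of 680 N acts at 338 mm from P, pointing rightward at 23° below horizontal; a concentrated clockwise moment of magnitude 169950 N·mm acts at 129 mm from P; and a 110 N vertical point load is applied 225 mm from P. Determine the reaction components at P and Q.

P_x = -625.9 N, P_y = -855.9 N, Q_y = 1232 N

Taking moments about P: Q_y·231 − 680·sin23°·338 − 169950 − 110·225 = 0 → Q_y = 284506/231 = 1231.63 ≈ 1232 N.
ΣF_y = 0: P_y + 1231.63 − 680·sin23° − 110 = 0 → P_y = -855.9 N.
ΣF_x = 0: P_x + 680·cos23° = 0 → P_x = -625.9 N.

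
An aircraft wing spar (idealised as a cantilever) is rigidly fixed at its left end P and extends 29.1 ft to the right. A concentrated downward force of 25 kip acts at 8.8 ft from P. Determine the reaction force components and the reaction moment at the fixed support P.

P_x = 0, P_y = 25.00 kip, M_P = 220.0 kip·ft

ΣF_x = 0: P_x = 0.
ΣF_y = 0: P_y − 25 = 0 → P_y = 25.00 kip.
ΣM about P: M_P − 25·8.8 = 0 → M_P = 220.0 kip·ft.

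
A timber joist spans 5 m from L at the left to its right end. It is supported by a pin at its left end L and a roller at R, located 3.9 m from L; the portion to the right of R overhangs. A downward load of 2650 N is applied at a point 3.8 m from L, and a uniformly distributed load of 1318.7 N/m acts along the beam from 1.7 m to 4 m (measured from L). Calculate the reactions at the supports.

Resultant of the distributed load: 1318.7 × 2.3 = 3033.01 N at 2.85 m from L.
Moments about L: R_y·3.9 − 2650·3.8 − (1318.7·2.3)·2.85 = 0 → R_y = 18714.0785/3.9 = 4798.48 ≈ 4798 N.
ΣF_y = 0: L_y + 4798.48 − 2650 − 1318.7·2.3 = 0 → L_y = 884.5 N.
ΣF_x = 0: no horizontal applied forces, so L_x = 0.

L_x = 0, L_y = 884.5 N, R_y = 4798 N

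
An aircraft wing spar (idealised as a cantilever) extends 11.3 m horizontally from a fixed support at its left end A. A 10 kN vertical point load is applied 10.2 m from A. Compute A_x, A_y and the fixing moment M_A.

ΣF_x = 0: A_x = 0.
ΣF_y = 0: A_y − 10 = 0 → A_y = 10.00 kN.
ΣM about A: M_A − 10·10.2 = 0 → M_A = 102.0 kN·m.

A_x = 0, A_y = 10.00 kN, M_A = 102.0 kN·m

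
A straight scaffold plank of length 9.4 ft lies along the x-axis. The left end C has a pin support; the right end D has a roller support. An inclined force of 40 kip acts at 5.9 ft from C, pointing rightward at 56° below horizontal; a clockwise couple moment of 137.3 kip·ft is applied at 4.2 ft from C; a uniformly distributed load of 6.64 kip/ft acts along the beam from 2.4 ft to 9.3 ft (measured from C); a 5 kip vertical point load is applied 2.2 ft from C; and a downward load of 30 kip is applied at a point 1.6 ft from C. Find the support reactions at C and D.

Resultant of the distributed load: 6.64 × 6.9 = 45.816 kip at 5.85 ft from C.
ΣM about C: D_y·9.4 − 40·sin56°·5.9 − 137.3 − (6.64·6.9)·5.85 − 5·2.2 − 30·1.6 = 0 → D_y = 659.976/9.4 = 70.2102 ≈ 70.21 kip.
ΣF_y = 0: C_y + 70.2102 − 40·sin56° − 6.64·6.9 − 5 − 30 = 0 → C_y = 43.77 kip.
ΣF_x = 0: C_x + 40·cos56° = 0 → C_x = -22.37 kip.

C_x = -22.37 kip, C_y = 43.77 kip, D_y = 70.21 kip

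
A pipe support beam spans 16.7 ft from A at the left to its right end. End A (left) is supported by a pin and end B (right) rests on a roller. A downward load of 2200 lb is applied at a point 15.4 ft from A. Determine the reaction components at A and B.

A_x = 0, A_y = 171.3 lb, B_y = 2029 lb

ΣM about A: B_y·16.7 − 2200·15.4 = 0 → B_y = 33880/16.7 = 2028.74 ≈ 2029 lb.
ΣF_y = 0: A_y + 2028.74 − 2200 = 0 → A_y = 171.3 lb.
ΣF_x = 0: no horizontal applied forces, so A_x = 0.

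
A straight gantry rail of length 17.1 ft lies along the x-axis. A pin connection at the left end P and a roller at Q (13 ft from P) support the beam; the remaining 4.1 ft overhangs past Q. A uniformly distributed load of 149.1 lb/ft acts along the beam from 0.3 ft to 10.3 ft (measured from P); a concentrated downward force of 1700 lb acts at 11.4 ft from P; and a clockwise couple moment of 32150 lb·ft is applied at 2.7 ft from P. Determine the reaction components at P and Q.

P_x = 0, P_y = -1381 lb, Q_y = 4572 lb

Resultant of the distributed load: 149.1 × 10 = 1491 lb at 5.3 ft from P.
Moments about P: Q_y·13 − (149.1·10)·5.3 − 1700·11.4 − 32150 = 0 → Q_y = 59432.3/13 = 4571.72 ≈ 4572 lb.
ΣF_y = 0: P_y + 4571.72 − 149.1·10 − 1700 = 0 → P_y = -1381 lb.
ΣF_x = 0: no horizontal applied forces, so P_x = 0.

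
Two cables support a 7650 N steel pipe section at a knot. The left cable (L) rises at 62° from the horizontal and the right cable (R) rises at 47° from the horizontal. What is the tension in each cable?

T_L = 5518 N, T_R = 3798 N

ΣF_x = 0: −T_L·cos62° + T_R·cos47° = 0 → T_R = 0.688376·T_L.
ΣF_y = 0: T_L·sin62° + T_R·sin47° = 7650.
Substitute: T_L·(0.882948 + 0.688376·0.731354) = 7650 → T_L = 5517.91 ≈ 5518 N.
Then T_R = 0.688376 × 5517.91 = 3798 N.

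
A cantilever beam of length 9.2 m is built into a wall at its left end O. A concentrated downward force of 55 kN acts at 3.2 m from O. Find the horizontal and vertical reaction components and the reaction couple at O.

ΣF_x = 0: O_x = 0.
ΣF_y = 0: O_y − 55 = 0 → O_y = 55.00 kN.
ΣM about O: M_O − 55·3.2 = 0 → M_O = 176.0 kN·m.

O_x = 0, O_y = 55.00 kN, M_O = 176.0 kN·m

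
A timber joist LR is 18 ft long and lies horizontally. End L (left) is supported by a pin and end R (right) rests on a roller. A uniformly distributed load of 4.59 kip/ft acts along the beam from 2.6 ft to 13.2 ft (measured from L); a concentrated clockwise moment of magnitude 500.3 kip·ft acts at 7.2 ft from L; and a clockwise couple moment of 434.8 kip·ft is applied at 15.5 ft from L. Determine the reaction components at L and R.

L_x = 0, L_y = -24.65 kip, R_y = 73.30 kip

Resultant of the distributed load: 4.59 × 10.6 = 48.654 kip at 7.9 ft from L.
Taking moments about L: R_y·18 − (4.59·10.6)·7.9 − 500.3 − 434.8 = 0 → R_y = 1319.4666/18 = 73.3037 ≈ 73.30 kip.
ΣF_y = 0: L_y + 73.3037 − 4.59·10.6 = 0 → L_y = -24.65 kip.
ΣF_x = 0: no horizontal applied forces, so L_x = 0.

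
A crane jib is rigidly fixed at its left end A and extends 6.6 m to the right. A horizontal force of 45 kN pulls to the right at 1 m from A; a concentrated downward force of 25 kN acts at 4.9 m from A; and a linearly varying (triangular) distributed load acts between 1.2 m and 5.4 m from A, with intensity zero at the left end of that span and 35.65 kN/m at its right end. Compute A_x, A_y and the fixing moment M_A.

A_x = -45.00 kN, A_y = 99.86 kN, M_A = 422.0 kN·m

Resultant of the triangular load: ½ × 35.65 × 4.2 = 74.865 kN, acting at 4 m from A (one-third of the span from the peak).
ΣF_x = 0: A_x + 45 = 0 → A_x = -45.00 kN.
ΣF_y = 0: A_y − 25 − ½·35.65·4.2 = 0 → A_y = 99.86 kN.
ΣM about A: M_A − 25·4.9 − (½·35.65·4.2)·4 = 0 → M_A = 422.0 kN·m.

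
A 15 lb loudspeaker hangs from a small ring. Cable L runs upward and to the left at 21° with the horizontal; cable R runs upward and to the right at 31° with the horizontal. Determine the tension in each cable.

T_L = 16.32 lb, T_R = 17.77 lb

ΣF_x = 0: −T_L·cos21° + T_R·cos31° = 0 → T_R = 1.08915·T_L.
ΣF_y = 0: T_L·sin21° + T_R·sin31° = 15.
Substitute: T_L·(0.358368 + 1.08915·0.515038) = 15 → T_L = 16.3164 ≈ 16.32 lb.
Then T_R = 1.08915 × 16.3164 = 17.77 lb.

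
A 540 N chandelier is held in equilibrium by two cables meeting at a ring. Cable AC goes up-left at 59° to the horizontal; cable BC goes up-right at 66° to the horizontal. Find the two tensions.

ΣF_x = 0: −T_AC·cos59° + T_BC·cos66° = 0 → T_BC = 1.26627·T_AC.
ΣF_y = 0: T_AC·sin59° + T_BC·sin66° = 540.
Substitute: T_AC·(0.857167 + 1.26627·0.913545) = 540 → T_AC = 268.128 ≈ 268.1 N.
Then T_BC = 1.26627 × 268.128 = 339.5 N.

T_AC = 268.1 N, T_BC = 339.5 N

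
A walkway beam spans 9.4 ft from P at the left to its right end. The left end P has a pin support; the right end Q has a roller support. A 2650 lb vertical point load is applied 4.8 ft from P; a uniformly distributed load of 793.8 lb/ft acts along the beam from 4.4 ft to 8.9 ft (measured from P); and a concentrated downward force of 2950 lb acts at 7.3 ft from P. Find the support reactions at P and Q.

Resultant of the distributed load: 793.8 × 4.5 = 3572.1 lb at 6.65 ft from P.
Moments about P: Q_y·9.4 − 2650·4.8 − (793.8·4.5)·6.65 − 2950·7.3 = 0 → Q_y = 58009.465/9.4 = 6171.22 ≈ 6171 lb.
ΣF_y = 0: P_y + 6171.22 − 2650 − 793.8·4.5 − 2950 = 0 → P_y = 3001 lb.
ΣF_x = 0: no horizontal applied forces, so P_x = 0.

P_x = 0, P_y = 3001 lb, Q_y = 6171 lb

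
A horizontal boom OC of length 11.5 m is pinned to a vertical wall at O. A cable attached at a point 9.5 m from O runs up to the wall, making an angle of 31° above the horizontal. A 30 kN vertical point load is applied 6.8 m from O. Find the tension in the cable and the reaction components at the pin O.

ΣM about O: T·sin31°·9.5 − 30·6.8 = 0 → T = 204/(9.5·0.515038) = 41.6934 ≈ 41.69 kN.
ΣF_x = 0: O_x − T·cos31° = 0 → O_x = 41.6934 × 0.857167 = 35.74 kN.
ΣF_y = 0: O_y + T·sin31° − 30 = 0 → O_y = 30 − 41.6934 × 0.515038 = 8.526 kN.

T = 41.69 kN, O_x = 35.74 kN, O_y = 8.526 kN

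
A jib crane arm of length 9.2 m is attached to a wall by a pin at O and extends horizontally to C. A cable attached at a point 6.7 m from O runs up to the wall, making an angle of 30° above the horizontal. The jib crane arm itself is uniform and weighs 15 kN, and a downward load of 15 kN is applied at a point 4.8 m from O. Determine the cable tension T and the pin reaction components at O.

ΣM about O: T·sin30°·6.7 − 15·4.6 − 15·4.8 = 0 → T = 141/(6.7·0.5) = 42.0896 ≈ 42.09 kN.
ΣF_x = 0: O_x − T·cos30° = 0 → O_x = 42.0896 × 0.866025 = 36.45 kN.
ΣF_y = 0: O_y + T·sin30° − 15 − 15 = 0 → O_y = 30 − 42.0896 × 0.5 = 8.955 kN.

T = 42.09 kN, O_x = 36.45 kN, O_y = 8.955 kN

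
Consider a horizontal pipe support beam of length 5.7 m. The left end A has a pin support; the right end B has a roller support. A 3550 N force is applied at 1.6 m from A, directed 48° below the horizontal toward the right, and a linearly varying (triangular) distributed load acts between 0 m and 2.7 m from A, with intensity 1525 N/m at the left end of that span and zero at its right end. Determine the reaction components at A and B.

A_x = -2375 N, A_y = 3631 N, B_y = 1066 N

Resultant of the triangular load: ½ × 1525 × 2.7 = 2058.75 N, acting at 0.9 m from A (one-third of the span from the peak).
Taking moments about A: B_y·5.7 − 3550·sin48°·1.6 − (½·1525·2.7)·0.9 = 0 → B_y = 6073.94/5.7 = 1065.6 ≈ 1066 N.
ΣF_y = 0: A_y + 1065.6 − 3550·sin48° − ½·1525·2.7 = 0 → A_y = 3631 N.
ΣF_x = 0: A_x + 3550·cos48° = 0 → A_x = -2375 N.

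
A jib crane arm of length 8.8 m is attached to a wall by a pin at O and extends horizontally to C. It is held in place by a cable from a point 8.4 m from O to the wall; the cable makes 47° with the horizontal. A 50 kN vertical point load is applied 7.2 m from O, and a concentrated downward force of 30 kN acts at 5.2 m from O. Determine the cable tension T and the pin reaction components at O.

T = 83.99 kN, O_x = 57.28 kN, O_y = 18.57 kN

ΣM about O: T·sin47°·8.4 − 50·7.2 − 30·5.2 = 0 → T = 516/(8.4·0.731354) = 83.9929 ≈ 83.99 kN.
ΣF_x = 0: O_x − T·cos47° = 0 → O_x = 83.9929 × 0.681998 = 57.28 kN.
ΣF_y = 0: O_y + T·sin47° − 50 − 30 = 0 → O_y = 80 − 83.9929 × 0.731354 = 18.57 kN.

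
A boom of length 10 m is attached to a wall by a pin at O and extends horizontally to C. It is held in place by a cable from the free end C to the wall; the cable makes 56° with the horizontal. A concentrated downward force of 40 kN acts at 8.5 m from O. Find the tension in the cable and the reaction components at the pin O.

ΣM about O: T·sin56°·10 − 40·8.5 = 0 → T = 340/(10·0.829038) = 41.0114 ≈ 41.01 kN.
ΣF_x = 0: O_x − T·cos56° = 0 → O_x = 41.0114 × 0.559193 = 22.93 kN.
ΣF_y = 0: O_y + T·sin56° − 40 = 0 → O_y = 40 − 41.0114 × 0.829038 = 6.000 kN.

T = 41.01 kN, O_x = 22.93 kN, O_y = 6.000 kN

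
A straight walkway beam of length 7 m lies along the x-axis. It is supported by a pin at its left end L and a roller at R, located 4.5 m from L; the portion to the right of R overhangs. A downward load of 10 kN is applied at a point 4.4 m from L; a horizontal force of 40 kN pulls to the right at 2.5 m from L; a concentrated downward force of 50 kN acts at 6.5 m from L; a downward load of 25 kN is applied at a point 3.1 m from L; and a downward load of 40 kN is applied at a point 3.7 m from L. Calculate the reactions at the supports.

ΣM about L: R_y·4.5 − 10·4.4 − 50·6.5 − 25·3.1 − 40·3.7 = 0 → R_y = 594.5/4.5 = 132.111 ≈ 132.1 kN.
ΣF_y = 0: L_y + 132.111 − 10 − 50 − 25 − 40 = 0 → L_y = -7.111 kN.
ΣF_x = 0: L_x + 40 = 0 → L_x = -40.00 kN.

L_x = -40.00 kN, L_y = -7.111 kN, R_y = 132.1 kN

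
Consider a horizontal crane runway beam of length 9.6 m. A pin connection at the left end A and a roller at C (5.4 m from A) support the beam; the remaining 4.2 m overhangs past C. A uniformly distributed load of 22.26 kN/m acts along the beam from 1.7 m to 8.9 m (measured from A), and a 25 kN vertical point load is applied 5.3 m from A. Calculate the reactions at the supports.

A_x = 0, A_y = 3.431 kN, C_y = 181.8 kN

Resultant of the distributed load: 22.26 × 7.2 = 160.272 kN at 5.3 m from A.
Moments about A: C_y·5.4 − (22.26·7.2)·5.3 − 25·5.3 = 0 → C_y = 981.9416/5.4 = 181.841 ≈ 181.8 kN.
ΣF_y = 0: A_y + 181.841 − 22.26·7.2 − 25 = 0 → A_y = 3.431 kN.
ΣF_x = 0: no horizontal applied forces, so A_x = 0.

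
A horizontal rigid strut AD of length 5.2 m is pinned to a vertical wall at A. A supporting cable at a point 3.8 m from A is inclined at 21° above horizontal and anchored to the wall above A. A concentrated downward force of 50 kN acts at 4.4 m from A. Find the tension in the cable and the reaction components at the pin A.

ΣM about A: T·sin21°·3.8 − 50·4.4 = 0 → T = 220/(3.8·0.358368) = 161.551 ≈ 161.6 kN.
ΣF_x = 0: A_x − T·cos21° = 0 → A_x = 161.551 × 0.93358 = 150.8 kN.
ΣF_y = 0: A_y + T·sin21° − 50 = 0 → A_y = 50 − 161.551 × 0.358368 = -7.895 kN.

T = 161.6 kN, A_x = 150.8 kN, A_y = -7.895 kN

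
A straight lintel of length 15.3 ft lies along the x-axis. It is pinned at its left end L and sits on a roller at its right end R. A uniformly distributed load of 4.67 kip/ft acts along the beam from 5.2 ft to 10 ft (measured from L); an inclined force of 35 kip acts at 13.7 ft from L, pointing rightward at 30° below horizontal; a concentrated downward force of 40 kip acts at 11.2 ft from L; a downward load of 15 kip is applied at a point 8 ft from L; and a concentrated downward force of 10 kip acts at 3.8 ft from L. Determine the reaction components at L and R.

L_x = -30.31 kip, L_y = 38.50 kip, R_y = 66.41 kip

Resultant of the distributed load: 4.67 × 4.8 = 22.416 kip at 7.6 ft from L.
ΣM about L: R_y·15.3 − (4.67·4.8)·7.6 − 35·sin30°·13.7 − 40·11.2 − 15·8 − 10·3.8 = 0 → R_y = 1016.1116/15.3 = 66.4125 ≈ 66.41 kip.
ΣF_y = 0: L_y + 66.4125 − 4.67·4.8 − 35·sin30° − 40 − 15 − 10 = 0 → L_y = 38.50 kip.
ΣF_x = 0: L_x + 35·cos30° = 0 → L_x = -30.31 kip.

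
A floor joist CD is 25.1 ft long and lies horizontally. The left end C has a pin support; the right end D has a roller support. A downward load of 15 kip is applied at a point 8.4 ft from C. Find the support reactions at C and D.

ΣM about C: D_y·25.1 − 15·8.4 = 0 → D_y = 126/25.1 = 5.01992 ≈ 5.020 kip.
ΣF_y = 0: C_y + 5.01992 − 15 = 0 → C_y = 9.980 kip.
ΣF_x = 0: no horizontal applied forces, so C_x = 0.

C_x = 0, C_y = 9.980 kip, D_y = 5.020 kip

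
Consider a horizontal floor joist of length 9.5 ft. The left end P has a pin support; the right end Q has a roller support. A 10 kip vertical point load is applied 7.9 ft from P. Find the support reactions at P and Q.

Taking moments about P: Q_y·9.5 − 10·7.9 = 0 → Q_y = 79/9.5 = 8.31579 ≈ 8.316 kip.
ΣF_y = 0: P_y + 8.31579 − 10 = 0 → P_y = 1.684 kip.
ΣF_x = 0: no horizontal applied forces, so P_x = 0.

P_x = 0, P_y = 1.684 kip, Q_y = 8.316 kip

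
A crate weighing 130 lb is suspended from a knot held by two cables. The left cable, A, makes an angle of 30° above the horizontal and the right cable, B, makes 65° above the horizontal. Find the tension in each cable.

T_A = 55.15 lb, T_B = 113.0 lb

ΣF_x = 0: −T_A·cos30° + T_B·cos65° = 0 → T_B = 2.04919·T_A.
ΣF_y = 0: T_A·sin30° + T_B·sin65° = 130.
Substitute: T_A·(0.5 + 2.04919·0.906308) = 130 → T_A = 55.1502 ≈ 55.15 lb.
Then T_B = 2.04919 × 55.1502 = 113.0 lb.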